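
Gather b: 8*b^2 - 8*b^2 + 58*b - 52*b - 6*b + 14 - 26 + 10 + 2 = 0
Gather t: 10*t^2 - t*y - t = 10*t^2 + t*(-y - 1)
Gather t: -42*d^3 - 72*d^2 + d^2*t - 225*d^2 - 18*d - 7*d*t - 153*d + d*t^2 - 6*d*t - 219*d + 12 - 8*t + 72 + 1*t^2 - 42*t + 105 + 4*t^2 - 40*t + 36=-42*d^3 - 297*d^2 - 390*d + t^2*(d + 5) + t*(d^2 - 13*d - 90) + 225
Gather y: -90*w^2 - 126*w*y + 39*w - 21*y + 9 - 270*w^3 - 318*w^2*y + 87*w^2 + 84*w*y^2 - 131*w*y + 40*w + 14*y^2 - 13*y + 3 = -270*w^3 - 3*w^2 + 79*w + y^2*(84*w + 14) + y*(-318*w^2 - 257*w - 34) + 12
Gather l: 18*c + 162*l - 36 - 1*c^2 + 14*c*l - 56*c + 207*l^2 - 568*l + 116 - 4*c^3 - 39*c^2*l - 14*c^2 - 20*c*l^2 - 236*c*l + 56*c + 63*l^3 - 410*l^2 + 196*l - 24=-4*c^3 - 15*c^2 + 18*c + 63*l^3 + l^2*(-20*c - 203) + l*(-39*c^2 - 222*c - 210) + 56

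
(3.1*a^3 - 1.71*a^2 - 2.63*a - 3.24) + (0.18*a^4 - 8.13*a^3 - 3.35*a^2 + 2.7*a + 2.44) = 0.18*a^4 - 5.03*a^3 - 5.06*a^2 + 0.0700000000000003*a - 0.8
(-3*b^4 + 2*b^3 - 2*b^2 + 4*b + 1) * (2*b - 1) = -6*b^5 + 7*b^4 - 6*b^3 + 10*b^2 - 2*b - 1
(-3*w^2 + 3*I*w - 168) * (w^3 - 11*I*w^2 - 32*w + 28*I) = -3*w^5 + 36*I*w^4 - 39*w^3 + 1668*I*w^2 + 5292*w - 4704*I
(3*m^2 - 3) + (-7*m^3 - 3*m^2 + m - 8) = -7*m^3 + m - 11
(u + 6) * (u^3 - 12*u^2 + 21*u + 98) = u^4 - 6*u^3 - 51*u^2 + 224*u + 588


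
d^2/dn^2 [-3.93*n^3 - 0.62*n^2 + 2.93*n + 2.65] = -23.58*n - 1.24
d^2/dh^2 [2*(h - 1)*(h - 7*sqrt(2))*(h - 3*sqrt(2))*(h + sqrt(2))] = 24*h^2 - 108*sqrt(2)*h - 12*h + 36*sqrt(2) + 88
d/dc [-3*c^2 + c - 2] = 1 - 6*c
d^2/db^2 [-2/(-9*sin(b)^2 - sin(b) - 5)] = 2*(-324*sin(b)^4 - 27*sin(b)^3 + 665*sin(b)^2 + 59*sin(b) - 88)/(9*sin(b)^2 + sin(b) + 5)^3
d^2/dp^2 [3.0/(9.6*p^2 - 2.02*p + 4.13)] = (-552.96*p^2 + 116.352*p + 3.0*(19.2*p - 2.02)*(38.4*p - 4.04) - 237.888)/(9.6*p^2 - 2.02*p + 4.13)^3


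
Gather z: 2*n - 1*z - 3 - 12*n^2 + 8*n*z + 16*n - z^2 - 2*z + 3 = -12*n^2 + 18*n - z^2 + z*(8*n - 3)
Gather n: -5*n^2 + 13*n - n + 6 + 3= -5*n^2 + 12*n + 9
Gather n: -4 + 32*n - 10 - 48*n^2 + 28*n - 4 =-48*n^2 + 60*n - 18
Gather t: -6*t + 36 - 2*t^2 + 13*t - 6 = -2*t^2 + 7*t + 30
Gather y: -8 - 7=-15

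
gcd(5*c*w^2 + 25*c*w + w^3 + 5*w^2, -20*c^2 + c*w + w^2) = 5*c + w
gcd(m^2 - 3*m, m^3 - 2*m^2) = m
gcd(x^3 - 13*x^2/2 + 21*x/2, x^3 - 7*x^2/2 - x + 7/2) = x - 7/2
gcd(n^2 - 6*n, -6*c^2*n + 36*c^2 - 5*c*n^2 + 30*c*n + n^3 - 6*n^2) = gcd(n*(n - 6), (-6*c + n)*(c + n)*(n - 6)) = n - 6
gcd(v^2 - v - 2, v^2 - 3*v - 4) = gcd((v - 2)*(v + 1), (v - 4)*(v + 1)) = v + 1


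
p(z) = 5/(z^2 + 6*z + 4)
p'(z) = 5*(-2*z - 6)/(z^2 + 6*z + 4)^2 = 10*(-z - 3)/(z^2 + 6*z + 4)^2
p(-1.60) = -1.64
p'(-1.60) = -1.51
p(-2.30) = -1.11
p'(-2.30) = -0.34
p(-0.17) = 1.66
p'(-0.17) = -3.13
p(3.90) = 0.12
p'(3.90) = -0.04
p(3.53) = 0.13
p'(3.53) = -0.05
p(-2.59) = -1.03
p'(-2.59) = -0.18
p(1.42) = 0.34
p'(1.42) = -0.21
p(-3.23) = -1.01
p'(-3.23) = 0.09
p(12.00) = 0.02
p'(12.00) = 0.00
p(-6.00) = 1.25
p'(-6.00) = 1.88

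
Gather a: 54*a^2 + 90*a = 54*a^2 + 90*a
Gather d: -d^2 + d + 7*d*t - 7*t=-d^2 + d*(7*t + 1) - 7*t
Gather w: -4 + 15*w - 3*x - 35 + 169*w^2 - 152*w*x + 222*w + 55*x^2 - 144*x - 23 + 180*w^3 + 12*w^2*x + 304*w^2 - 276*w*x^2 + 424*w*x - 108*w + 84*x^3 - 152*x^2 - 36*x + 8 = 180*w^3 + w^2*(12*x + 473) + w*(-276*x^2 + 272*x + 129) + 84*x^3 - 97*x^2 - 183*x - 54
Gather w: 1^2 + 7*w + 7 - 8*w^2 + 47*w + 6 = -8*w^2 + 54*w + 14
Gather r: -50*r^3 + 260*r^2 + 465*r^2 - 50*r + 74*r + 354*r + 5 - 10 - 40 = -50*r^3 + 725*r^2 + 378*r - 45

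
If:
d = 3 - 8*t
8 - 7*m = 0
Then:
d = 3 - 8*t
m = 8/7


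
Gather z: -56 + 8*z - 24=8*z - 80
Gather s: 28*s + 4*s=32*s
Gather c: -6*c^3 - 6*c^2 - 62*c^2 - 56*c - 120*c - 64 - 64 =-6*c^3 - 68*c^2 - 176*c - 128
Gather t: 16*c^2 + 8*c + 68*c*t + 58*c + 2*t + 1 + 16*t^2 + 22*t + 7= 16*c^2 + 66*c + 16*t^2 + t*(68*c + 24) + 8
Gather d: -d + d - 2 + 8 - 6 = 0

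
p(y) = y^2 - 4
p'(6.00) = 12.00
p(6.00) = 32.00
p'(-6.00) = -12.00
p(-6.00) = 32.00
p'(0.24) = 0.48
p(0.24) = -3.94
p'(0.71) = 1.42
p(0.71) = -3.50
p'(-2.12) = -4.24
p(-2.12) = 0.49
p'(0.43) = 0.86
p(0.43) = -3.82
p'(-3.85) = -7.70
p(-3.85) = 10.82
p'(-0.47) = -0.94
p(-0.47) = -3.78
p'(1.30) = 2.60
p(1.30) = -2.31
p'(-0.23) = -0.46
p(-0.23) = -3.95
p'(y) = 2*y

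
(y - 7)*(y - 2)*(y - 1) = y^3 - 10*y^2 + 23*y - 14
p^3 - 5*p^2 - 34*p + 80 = (p - 8)*(p - 2)*(p + 5)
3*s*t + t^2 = t*(3*s + t)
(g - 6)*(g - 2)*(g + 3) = g^3 - 5*g^2 - 12*g + 36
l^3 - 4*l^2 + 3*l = l*(l - 3)*(l - 1)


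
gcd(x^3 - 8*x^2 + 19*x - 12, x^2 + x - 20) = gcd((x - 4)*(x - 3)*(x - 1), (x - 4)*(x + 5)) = x - 4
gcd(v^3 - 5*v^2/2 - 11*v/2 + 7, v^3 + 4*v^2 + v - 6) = v^2 + v - 2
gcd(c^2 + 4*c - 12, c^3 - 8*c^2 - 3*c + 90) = 1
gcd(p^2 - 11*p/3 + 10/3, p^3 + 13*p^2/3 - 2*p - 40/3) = p - 5/3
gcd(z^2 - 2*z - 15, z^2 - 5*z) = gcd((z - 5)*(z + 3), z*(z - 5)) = z - 5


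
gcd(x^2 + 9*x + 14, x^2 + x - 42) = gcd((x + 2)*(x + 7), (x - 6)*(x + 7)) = x + 7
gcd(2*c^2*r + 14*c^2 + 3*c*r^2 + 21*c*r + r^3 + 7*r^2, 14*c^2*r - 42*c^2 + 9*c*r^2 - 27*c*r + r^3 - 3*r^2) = 2*c + r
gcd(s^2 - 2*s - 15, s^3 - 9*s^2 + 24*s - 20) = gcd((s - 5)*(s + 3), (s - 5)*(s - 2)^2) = s - 5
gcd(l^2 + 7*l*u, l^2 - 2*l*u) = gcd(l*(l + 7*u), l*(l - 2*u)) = l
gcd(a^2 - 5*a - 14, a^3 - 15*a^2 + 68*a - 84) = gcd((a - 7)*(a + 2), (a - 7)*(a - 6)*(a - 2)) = a - 7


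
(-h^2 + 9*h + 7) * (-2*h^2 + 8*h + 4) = 2*h^4 - 26*h^3 + 54*h^2 + 92*h + 28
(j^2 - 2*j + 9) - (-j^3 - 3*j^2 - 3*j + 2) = j^3 + 4*j^2 + j + 7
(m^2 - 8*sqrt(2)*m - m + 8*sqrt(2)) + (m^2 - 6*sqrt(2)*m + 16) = 2*m^2 - 14*sqrt(2)*m - m + 8*sqrt(2) + 16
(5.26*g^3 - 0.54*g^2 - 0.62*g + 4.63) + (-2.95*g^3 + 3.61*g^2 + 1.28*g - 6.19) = 2.31*g^3 + 3.07*g^2 + 0.66*g - 1.56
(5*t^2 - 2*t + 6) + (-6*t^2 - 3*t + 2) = -t^2 - 5*t + 8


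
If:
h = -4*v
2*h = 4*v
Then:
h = 0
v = 0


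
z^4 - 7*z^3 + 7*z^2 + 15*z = z*(z - 5)*(z - 3)*(z + 1)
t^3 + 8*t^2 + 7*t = t*(t + 1)*(t + 7)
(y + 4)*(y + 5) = y^2 + 9*y + 20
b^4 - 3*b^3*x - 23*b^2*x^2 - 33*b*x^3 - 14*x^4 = (b - 7*x)*(b + x)^2*(b + 2*x)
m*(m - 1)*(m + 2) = m^3 + m^2 - 2*m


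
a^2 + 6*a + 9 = (a + 3)^2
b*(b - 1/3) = b^2 - b/3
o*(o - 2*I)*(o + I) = o^3 - I*o^2 + 2*o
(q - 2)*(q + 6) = q^2 + 4*q - 12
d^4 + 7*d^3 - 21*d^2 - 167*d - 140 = (d - 5)*(d + 1)*(d + 4)*(d + 7)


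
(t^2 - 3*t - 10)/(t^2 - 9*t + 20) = (t + 2)/(t - 4)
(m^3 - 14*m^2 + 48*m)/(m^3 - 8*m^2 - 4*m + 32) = m*(m - 6)/(m^2 - 4)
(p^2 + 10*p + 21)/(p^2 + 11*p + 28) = (p + 3)/(p + 4)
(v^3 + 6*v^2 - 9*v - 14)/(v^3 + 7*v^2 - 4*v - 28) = (v + 1)/(v + 2)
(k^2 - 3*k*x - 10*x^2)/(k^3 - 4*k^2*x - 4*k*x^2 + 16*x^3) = (k - 5*x)/(k^2 - 6*k*x + 8*x^2)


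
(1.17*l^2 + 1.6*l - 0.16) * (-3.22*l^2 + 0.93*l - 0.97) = -3.7674*l^4 - 4.0639*l^3 + 0.8683*l^2 - 1.7008*l + 0.1552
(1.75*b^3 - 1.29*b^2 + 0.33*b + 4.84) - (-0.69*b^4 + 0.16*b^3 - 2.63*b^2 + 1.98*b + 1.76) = 0.69*b^4 + 1.59*b^3 + 1.34*b^2 - 1.65*b + 3.08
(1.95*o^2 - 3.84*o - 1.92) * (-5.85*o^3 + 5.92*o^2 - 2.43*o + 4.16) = -11.4075*o^5 + 34.008*o^4 - 16.2393*o^3 + 6.0768*o^2 - 11.3088*o - 7.9872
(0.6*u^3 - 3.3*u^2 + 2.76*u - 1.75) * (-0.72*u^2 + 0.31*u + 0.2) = -0.432*u^5 + 2.562*u^4 - 2.8902*u^3 + 1.4556*u^2 + 0.00949999999999995*u - 0.35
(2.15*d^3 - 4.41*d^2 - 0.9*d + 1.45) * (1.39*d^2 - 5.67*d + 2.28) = 2.9885*d^5 - 18.3204*d^4 + 28.6557*d^3 - 2.9363*d^2 - 10.2735*d + 3.306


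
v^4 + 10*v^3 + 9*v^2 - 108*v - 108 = (v - 3)*(v + 1)*(v + 6)^2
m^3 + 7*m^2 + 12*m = m*(m + 3)*(m + 4)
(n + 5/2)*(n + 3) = n^2 + 11*n/2 + 15/2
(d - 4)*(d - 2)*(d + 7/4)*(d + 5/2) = d^4 - 7*d^3/4 - 105*d^2/8 + 31*d/4 + 35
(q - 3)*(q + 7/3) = q^2 - 2*q/3 - 7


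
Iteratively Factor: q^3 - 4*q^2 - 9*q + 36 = (q + 3)*(q^2 - 7*q + 12) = (q - 3)*(q + 3)*(q - 4)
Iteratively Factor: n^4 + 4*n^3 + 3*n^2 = (n + 1)*(n^3 + 3*n^2) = (n + 1)*(n + 3)*(n^2) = n*(n + 1)*(n + 3)*(n)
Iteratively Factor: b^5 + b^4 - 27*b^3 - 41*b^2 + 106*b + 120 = (b + 1)*(b^4 - 27*b^2 - 14*b + 120) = (b - 5)*(b + 1)*(b^3 + 5*b^2 - 2*b - 24) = (b - 5)*(b - 2)*(b + 1)*(b^2 + 7*b + 12) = (b - 5)*(b - 2)*(b + 1)*(b + 3)*(b + 4)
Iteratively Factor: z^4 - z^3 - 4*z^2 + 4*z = (z + 2)*(z^3 - 3*z^2 + 2*z) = z*(z + 2)*(z^2 - 3*z + 2) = z*(z - 2)*(z + 2)*(z - 1)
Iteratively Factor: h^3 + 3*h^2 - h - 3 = (h + 1)*(h^2 + 2*h - 3) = (h - 1)*(h + 1)*(h + 3)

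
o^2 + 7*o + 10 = (o + 2)*(o + 5)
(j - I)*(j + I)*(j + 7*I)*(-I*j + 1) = -I*j^4 + 8*j^3 + 6*I*j^2 + 8*j + 7*I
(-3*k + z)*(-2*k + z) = 6*k^2 - 5*k*z + z^2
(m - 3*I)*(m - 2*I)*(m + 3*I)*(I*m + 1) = I*m^4 + 3*m^3 + 7*I*m^2 + 27*m - 18*I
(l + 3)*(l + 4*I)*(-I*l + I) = -I*l^3 + 4*l^2 - 2*I*l^2 + 8*l + 3*I*l - 12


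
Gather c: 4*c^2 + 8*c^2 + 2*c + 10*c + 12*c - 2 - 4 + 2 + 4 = 12*c^2 + 24*c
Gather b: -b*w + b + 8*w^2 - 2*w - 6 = b*(1 - w) + 8*w^2 - 2*w - 6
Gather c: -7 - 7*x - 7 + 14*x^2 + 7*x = 14*x^2 - 14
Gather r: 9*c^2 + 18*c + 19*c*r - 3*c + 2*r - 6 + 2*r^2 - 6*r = 9*c^2 + 15*c + 2*r^2 + r*(19*c - 4) - 6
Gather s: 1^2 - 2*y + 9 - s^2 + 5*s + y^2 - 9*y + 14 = -s^2 + 5*s + y^2 - 11*y + 24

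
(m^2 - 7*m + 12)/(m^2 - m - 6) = (m - 4)/(m + 2)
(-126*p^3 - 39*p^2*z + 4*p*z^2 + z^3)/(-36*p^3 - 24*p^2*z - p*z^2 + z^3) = (7*p + z)/(2*p + z)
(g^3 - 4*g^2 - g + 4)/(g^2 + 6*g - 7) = (g^2 - 3*g - 4)/(g + 7)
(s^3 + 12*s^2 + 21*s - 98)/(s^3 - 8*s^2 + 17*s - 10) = (s^2 + 14*s + 49)/(s^2 - 6*s + 5)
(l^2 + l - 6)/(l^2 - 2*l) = (l + 3)/l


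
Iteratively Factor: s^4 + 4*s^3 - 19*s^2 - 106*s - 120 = (s - 5)*(s^3 + 9*s^2 + 26*s + 24) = (s - 5)*(s + 2)*(s^2 + 7*s + 12) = (s - 5)*(s + 2)*(s + 3)*(s + 4)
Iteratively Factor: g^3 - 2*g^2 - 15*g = (g + 3)*(g^2 - 5*g) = (g - 5)*(g + 3)*(g)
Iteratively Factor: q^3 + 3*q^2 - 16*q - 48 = (q - 4)*(q^2 + 7*q + 12) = (q - 4)*(q + 3)*(q + 4)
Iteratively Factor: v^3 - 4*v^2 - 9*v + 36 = (v - 4)*(v^2 - 9) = (v - 4)*(v + 3)*(v - 3)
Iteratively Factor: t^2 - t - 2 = (t - 2)*(t + 1)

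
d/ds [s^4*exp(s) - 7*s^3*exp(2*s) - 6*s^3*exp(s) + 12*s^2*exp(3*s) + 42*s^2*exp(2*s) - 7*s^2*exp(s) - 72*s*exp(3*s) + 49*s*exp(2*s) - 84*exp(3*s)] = (s^4 - 14*s^3*exp(s) - 2*s^3 + 36*s^2*exp(2*s) + 63*s^2*exp(s) - 25*s^2 - 192*s*exp(2*s) + 182*s*exp(s) - 14*s - 324*exp(2*s) + 49*exp(s))*exp(s)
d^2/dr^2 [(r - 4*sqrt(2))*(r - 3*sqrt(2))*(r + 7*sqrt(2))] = 6*r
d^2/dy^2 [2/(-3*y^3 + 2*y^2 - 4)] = 4*(-y^2*(9*y - 4)^2 + (9*y - 2)*(3*y^3 - 2*y^2 + 4))/(3*y^3 - 2*y^2 + 4)^3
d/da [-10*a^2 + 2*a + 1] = 2 - 20*a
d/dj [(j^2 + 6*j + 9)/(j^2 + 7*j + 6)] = (j^2 - 6*j - 27)/(j^4 + 14*j^3 + 61*j^2 + 84*j + 36)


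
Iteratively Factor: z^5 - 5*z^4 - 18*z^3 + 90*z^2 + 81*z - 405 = (z - 3)*(z^4 - 2*z^3 - 24*z^2 + 18*z + 135) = (z - 3)*(z + 3)*(z^3 - 5*z^2 - 9*z + 45) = (z - 5)*(z - 3)*(z + 3)*(z^2 - 9) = (z - 5)*(z - 3)^2*(z + 3)*(z + 3)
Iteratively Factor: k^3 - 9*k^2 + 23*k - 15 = (k - 1)*(k^2 - 8*k + 15) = (k - 5)*(k - 1)*(k - 3)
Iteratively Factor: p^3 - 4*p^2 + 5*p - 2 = (p - 1)*(p^2 - 3*p + 2) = (p - 1)^2*(p - 2)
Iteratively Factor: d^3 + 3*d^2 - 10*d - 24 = (d + 4)*(d^2 - d - 6) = (d - 3)*(d + 4)*(d + 2)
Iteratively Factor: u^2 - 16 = (u + 4)*(u - 4)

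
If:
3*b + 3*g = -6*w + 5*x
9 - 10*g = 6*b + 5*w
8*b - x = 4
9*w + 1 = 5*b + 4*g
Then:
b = 2614/4151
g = 1368/4151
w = 1599/4151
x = 4308/4151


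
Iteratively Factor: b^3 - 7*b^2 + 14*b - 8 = (b - 4)*(b^2 - 3*b + 2) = (b - 4)*(b - 1)*(b - 2)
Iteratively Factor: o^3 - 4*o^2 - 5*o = (o + 1)*(o^2 - 5*o) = o*(o + 1)*(o - 5)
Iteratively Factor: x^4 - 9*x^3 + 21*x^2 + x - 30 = (x - 5)*(x^3 - 4*x^2 + x + 6) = (x - 5)*(x - 3)*(x^2 - x - 2) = (x - 5)*(x - 3)*(x - 2)*(x + 1)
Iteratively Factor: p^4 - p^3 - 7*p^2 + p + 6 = (p - 1)*(p^3 - 7*p - 6) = (p - 1)*(p + 2)*(p^2 - 2*p - 3) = (p - 1)*(p + 1)*(p + 2)*(p - 3)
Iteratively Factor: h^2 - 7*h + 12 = (h - 3)*(h - 4)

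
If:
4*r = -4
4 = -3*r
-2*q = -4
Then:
No Solution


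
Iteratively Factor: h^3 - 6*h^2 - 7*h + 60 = (h - 5)*(h^2 - h - 12) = (h - 5)*(h - 4)*(h + 3)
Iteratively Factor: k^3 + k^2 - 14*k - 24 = (k + 2)*(k^2 - k - 12) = (k + 2)*(k + 3)*(k - 4)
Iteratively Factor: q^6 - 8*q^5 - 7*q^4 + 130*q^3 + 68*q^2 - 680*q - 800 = (q - 4)*(q^5 - 4*q^4 - 23*q^3 + 38*q^2 + 220*q + 200) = (q - 5)*(q - 4)*(q^4 + q^3 - 18*q^2 - 52*q - 40) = (q - 5)*(q - 4)*(q + 2)*(q^3 - q^2 - 16*q - 20) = (q - 5)*(q - 4)*(q + 2)^2*(q^2 - 3*q - 10) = (q - 5)^2*(q - 4)*(q + 2)^2*(q + 2)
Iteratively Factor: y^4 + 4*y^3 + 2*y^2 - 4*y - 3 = (y + 1)*(y^3 + 3*y^2 - y - 3) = (y + 1)*(y + 3)*(y^2 - 1) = (y - 1)*(y + 1)*(y + 3)*(y + 1)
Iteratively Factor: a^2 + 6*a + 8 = (a + 2)*(a + 4)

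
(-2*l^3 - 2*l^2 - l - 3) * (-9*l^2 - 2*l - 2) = 18*l^5 + 22*l^4 + 17*l^3 + 33*l^2 + 8*l + 6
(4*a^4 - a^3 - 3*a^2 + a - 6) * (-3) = -12*a^4 + 3*a^3 + 9*a^2 - 3*a + 18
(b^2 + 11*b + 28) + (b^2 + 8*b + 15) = 2*b^2 + 19*b + 43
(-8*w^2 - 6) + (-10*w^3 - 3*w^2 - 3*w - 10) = -10*w^3 - 11*w^2 - 3*w - 16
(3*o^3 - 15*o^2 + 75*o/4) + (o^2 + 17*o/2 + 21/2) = 3*o^3 - 14*o^2 + 109*o/4 + 21/2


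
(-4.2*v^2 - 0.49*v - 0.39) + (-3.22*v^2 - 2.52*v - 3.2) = -7.42*v^2 - 3.01*v - 3.59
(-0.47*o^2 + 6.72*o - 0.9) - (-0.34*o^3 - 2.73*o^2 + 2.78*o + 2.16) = 0.34*o^3 + 2.26*o^2 + 3.94*o - 3.06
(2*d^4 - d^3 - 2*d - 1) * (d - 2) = 2*d^5 - 5*d^4 + 2*d^3 - 2*d^2 + 3*d + 2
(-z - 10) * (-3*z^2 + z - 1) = 3*z^3 + 29*z^2 - 9*z + 10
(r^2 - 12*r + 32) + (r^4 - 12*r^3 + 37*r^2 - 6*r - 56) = r^4 - 12*r^3 + 38*r^2 - 18*r - 24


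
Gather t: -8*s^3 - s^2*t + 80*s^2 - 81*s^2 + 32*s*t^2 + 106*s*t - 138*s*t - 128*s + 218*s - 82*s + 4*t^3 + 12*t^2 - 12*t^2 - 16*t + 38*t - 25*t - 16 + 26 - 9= -8*s^3 - s^2 + 32*s*t^2 + 8*s + 4*t^3 + t*(-s^2 - 32*s - 3) + 1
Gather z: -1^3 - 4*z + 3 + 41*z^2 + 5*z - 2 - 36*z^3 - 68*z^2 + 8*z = -36*z^3 - 27*z^2 + 9*z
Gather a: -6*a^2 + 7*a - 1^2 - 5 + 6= -6*a^2 + 7*a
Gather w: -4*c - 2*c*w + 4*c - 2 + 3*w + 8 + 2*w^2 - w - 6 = 2*w^2 + w*(2 - 2*c)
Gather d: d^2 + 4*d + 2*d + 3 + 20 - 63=d^2 + 6*d - 40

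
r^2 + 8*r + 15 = (r + 3)*(r + 5)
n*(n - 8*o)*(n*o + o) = n^3*o - 8*n^2*o^2 + n^2*o - 8*n*o^2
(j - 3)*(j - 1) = j^2 - 4*j + 3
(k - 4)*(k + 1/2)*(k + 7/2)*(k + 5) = k^4 + 5*k^3 - 57*k^2/4 - 313*k/4 - 35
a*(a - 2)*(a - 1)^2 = a^4 - 4*a^3 + 5*a^2 - 2*a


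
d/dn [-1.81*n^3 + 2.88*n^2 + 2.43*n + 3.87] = -5.43*n^2 + 5.76*n + 2.43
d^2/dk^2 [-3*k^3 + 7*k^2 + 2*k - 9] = 14 - 18*k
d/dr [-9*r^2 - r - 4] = -18*r - 1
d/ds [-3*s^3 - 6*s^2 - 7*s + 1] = -9*s^2 - 12*s - 7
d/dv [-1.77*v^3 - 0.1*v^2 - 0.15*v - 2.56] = -5.31*v^2 - 0.2*v - 0.15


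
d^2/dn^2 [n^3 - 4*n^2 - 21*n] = 6*n - 8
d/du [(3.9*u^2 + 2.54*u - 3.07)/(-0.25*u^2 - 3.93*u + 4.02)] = (-14.692*u^2 + 29.821*u - 1.8543)/(0.0625*u^4 + 1.965*u^3 + 13.4349*u^2 - 31.5972*u + 16.1604)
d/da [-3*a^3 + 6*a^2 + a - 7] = -9*a^2 + 12*a + 1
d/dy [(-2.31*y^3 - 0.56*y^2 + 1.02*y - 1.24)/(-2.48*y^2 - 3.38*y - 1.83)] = (5.7288*y^4 + 15.6156*y^3 + 17.1043*y^2 - 4.1008*y - 6.0578)/(6.1504*y^4 + 16.7648*y^3 + 20.5012*y^2 + 12.3708*y + 3.3489)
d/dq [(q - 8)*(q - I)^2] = (q - I)*(3*q - 16 - I)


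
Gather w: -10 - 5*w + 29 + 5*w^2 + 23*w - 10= 5*w^2 + 18*w + 9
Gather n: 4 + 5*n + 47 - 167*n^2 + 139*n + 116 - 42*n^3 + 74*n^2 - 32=-42*n^3 - 93*n^2 + 144*n + 135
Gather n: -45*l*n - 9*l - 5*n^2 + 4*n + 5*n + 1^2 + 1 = -9*l - 5*n^2 + n*(9 - 45*l) + 2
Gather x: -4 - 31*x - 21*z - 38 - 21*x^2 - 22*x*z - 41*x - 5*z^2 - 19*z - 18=-21*x^2 + x*(-22*z - 72) - 5*z^2 - 40*z - 60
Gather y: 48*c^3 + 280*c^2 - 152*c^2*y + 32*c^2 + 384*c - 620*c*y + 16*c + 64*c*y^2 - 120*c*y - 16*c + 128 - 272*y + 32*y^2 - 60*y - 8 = 48*c^3 + 312*c^2 + 384*c + y^2*(64*c + 32) + y*(-152*c^2 - 740*c - 332) + 120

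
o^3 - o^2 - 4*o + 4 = (o - 2)*(o - 1)*(o + 2)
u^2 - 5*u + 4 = (u - 4)*(u - 1)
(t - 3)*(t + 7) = t^2 + 4*t - 21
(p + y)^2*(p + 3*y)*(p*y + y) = p^4*y + 5*p^3*y^2 + p^3*y + 7*p^2*y^3 + 5*p^2*y^2 + 3*p*y^4 + 7*p*y^3 + 3*y^4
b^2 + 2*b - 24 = (b - 4)*(b + 6)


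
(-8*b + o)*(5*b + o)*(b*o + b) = -40*b^3*o - 40*b^3 - 3*b^2*o^2 - 3*b^2*o + b*o^3 + b*o^2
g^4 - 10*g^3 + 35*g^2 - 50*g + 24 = (g - 4)*(g - 3)*(g - 2)*(g - 1)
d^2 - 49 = (d - 7)*(d + 7)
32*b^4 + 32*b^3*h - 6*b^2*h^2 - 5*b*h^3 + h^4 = (-4*b + h)^2*(b + h)*(2*b + h)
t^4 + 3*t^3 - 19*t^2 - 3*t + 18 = (t - 3)*(t - 1)*(t + 1)*(t + 6)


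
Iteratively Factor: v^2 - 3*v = (v)*(v - 3)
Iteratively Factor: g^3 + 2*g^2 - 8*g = (g)*(g^2 + 2*g - 8) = g*(g - 2)*(g + 4)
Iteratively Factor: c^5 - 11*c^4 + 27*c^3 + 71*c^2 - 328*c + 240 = (c - 5)*(c^4 - 6*c^3 - 3*c^2 + 56*c - 48) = (c - 5)*(c - 1)*(c^3 - 5*c^2 - 8*c + 48) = (c - 5)*(c - 4)*(c - 1)*(c^2 - c - 12) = (c - 5)*(c - 4)*(c - 1)*(c + 3)*(c - 4)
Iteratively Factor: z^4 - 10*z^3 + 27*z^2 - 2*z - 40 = (z - 5)*(z^3 - 5*z^2 + 2*z + 8) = (z - 5)*(z + 1)*(z^2 - 6*z + 8) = (z - 5)*(z - 4)*(z + 1)*(z - 2)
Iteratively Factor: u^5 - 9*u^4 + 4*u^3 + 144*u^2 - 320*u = (u - 4)*(u^4 - 5*u^3 - 16*u^2 + 80*u) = (u - 4)*(u + 4)*(u^3 - 9*u^2 + 20*u) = (u - 5)*(u - 4)*(u + 4)*(u^2 - 4*u) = u*(u - 5)*(u - 4)*(u + 4)*(u - 4)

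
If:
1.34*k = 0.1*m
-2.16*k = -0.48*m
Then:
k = 0.00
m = 0.00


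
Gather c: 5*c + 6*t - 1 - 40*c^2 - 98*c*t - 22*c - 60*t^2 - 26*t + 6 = -40*c^2 + c*(-98*t - 17) - 60*t^2 - 20*t + 5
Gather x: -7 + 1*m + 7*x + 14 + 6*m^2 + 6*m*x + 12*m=6*m^2 + 13*m + x*(6*m + 7) + 7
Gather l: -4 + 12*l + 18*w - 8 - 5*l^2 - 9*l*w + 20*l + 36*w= -5*l^2 + l*(32 - 9*w) + 54*w - 12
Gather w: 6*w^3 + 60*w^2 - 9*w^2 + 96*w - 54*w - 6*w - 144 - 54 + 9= 6*w^3 + 51*w^2 + 36*w - 189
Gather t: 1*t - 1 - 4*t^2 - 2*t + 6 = -4*t^2 - t + 5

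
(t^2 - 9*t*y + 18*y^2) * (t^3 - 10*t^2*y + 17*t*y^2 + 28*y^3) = t^5 - 19*t^4*y + 125*t^3*y^2 - 305*t^2*y^3 + 54*t*y^4 + 504*y^5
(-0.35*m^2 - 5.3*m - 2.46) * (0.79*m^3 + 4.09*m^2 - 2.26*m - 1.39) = -0.2765*m^5 - 5.6185*m^4 - 22.8294*m^3 + 2.4031*m^2 + 12.9266*m + 3.4194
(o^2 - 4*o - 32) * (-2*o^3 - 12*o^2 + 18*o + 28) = -2*o^5 - 4*o^4 + 130*o^3 + 340*o^2 - 688*o - 896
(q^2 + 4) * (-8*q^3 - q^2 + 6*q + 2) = -8*q^5 - q^4 - 26*q^3 - 2*q^2 + 24*q + 8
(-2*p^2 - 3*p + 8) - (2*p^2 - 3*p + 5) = 3 - 4*p^2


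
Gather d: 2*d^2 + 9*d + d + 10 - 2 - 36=2*d^2 + 10*d - 28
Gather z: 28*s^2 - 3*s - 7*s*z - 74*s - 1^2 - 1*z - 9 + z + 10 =28*s^2 - 7*s*z - 77*s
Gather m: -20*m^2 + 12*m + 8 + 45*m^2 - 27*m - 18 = 25*m^2 - 15*m - 10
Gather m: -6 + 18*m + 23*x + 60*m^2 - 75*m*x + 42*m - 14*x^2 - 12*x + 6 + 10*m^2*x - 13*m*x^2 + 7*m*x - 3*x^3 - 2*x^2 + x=m^2*(10*x + 60) + m*(-13*x^2 - 68*x + 60) - 3*x^3 - 16*x^2 + 12*x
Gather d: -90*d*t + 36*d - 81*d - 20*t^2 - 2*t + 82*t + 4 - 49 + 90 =d*(-90*t - 45) - 20*t^2 + 80*t + 45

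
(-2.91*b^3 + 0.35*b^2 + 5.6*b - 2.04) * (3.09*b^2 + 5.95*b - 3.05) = -8.9919*b^5 - 16.233*b^4 + 28.262*b^3 + 25.9489*b^2 - 29.218*b + 6.222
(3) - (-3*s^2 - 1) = 3*s^2 + 4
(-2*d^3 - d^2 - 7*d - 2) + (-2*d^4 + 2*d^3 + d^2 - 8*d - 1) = -2*d^4 - 15*d - 3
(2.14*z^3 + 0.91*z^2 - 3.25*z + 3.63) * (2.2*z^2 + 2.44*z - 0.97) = 4.708*z^5 + 7.2236*z^4 - 7.0054*z^3 - 0.826699999999999*z^2 + 12.0097*z - 3.5211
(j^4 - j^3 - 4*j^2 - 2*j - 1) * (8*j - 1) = 8*j^5 - 9*j^4 - 31*j^3 - 12*j^2 - 6*j + 1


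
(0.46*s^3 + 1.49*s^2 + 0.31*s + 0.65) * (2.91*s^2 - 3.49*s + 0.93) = 1.3386*s^5 + 2.7305*s^4 - 3.8702*s^3 + 2.1953*s^2 - 1.9802*s + 0.6045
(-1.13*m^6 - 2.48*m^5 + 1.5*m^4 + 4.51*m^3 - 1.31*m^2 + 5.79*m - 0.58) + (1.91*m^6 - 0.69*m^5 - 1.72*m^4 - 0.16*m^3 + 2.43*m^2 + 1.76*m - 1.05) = 0.78*m^6 - 3.17*m^5 - 0.22*m^4 + 4.35*m^3 + 1.12*m^2 + 7.55*m - 1.63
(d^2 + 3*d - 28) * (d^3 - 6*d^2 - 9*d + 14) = d^5 - 3*d^4 - 55*d^3 + 155*d^2 + 294*d - 392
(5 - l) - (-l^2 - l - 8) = l^2 + 13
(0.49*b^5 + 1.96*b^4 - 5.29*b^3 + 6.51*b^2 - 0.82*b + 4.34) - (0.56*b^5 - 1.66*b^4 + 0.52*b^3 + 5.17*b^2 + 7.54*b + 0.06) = -0.0700000000000001*b^5 + 3.62*b^4 - 5.81*b^3 + 1.34*b^2 - 8.36*b + 4.28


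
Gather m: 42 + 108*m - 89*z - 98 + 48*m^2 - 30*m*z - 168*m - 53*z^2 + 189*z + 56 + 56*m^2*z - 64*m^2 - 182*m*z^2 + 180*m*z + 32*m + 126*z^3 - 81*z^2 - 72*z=m^2*(56*z - 16) + m*(-182*z^2 + 150*z - 28) + 126*z^3 - 134*z^2 + 28*z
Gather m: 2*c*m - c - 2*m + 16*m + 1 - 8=-c + m*(2*c + 14) - 7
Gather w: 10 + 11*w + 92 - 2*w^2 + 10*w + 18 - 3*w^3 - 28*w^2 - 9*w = -3*w^3 - 30*w^2 + 12*w + 120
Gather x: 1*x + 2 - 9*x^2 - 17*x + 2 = -9*x^2 - 16*x + 4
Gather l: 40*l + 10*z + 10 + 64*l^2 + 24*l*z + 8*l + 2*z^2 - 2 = 64*l^2 + l*(24*z + 48) + 2*z^2 + 10*z + 8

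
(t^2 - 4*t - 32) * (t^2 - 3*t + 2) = t^4 - 7*t^3 - 18*t^2 + 88*t - 64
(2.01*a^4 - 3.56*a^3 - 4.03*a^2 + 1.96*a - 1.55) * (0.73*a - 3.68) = 1.4673*a^5 - 9.9956*a^4 + 10.1589*a^3 + 16.2612*a^2 - 8.3443*a + 5.704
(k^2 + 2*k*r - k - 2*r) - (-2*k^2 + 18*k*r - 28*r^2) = 3*k^2 - 16*k*r - k + 28*r^2 - 2*r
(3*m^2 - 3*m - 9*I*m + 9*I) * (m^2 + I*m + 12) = 3*m^4 - 3*m^3 - 6*I*m^3 + 45*m^2 + 6*I*m^2 - 45*m - 108*I*m + 108*I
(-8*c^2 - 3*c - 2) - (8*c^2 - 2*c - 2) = -16*c^2 - c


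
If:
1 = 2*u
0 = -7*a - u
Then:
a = -1/14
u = 1/2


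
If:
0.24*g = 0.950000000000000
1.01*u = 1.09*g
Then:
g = 3.96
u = 4.27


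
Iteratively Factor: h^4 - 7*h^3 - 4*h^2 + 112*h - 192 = (h - 3)*(h^3 - 4*h^2 - 16*h + 64) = (h - 4)*(h - 3)*(h^2 - 16) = (h - 4)*(h - 3)*(h + 4)*(h - 4)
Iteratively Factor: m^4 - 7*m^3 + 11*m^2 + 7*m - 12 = (m - 3)*(m^3 - 4*m^2 - m + 4) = (m - 3)*(m + 1)*(m^2 - 5*m + 4) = (m - 3)*(m - 1)*(m + 1)*(m - 4)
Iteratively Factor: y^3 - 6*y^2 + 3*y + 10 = (y + 1)*(y^2 - 7*y + 10) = (y - 5)*(y + 1)*(y - 2)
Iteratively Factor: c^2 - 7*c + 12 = (c - 4)*(c - 3)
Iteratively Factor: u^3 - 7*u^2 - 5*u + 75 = (u + 3)*(u^2 - 10*u + 25) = (u - 5)*(u + 3)*(u - 5)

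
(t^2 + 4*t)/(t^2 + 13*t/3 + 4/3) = 3*t/(3*t + 1)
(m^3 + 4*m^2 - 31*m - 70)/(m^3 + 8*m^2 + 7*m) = (m^2 - 3*m - 10)/(m*(m + 1))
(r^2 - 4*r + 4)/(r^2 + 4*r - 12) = (r - 2)/(r + 6)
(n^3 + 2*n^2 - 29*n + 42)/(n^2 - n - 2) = (n^2 + 4*n - 21)/(n + 1)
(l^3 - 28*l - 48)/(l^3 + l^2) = (l^3 - 28*l - 48)/(l^2*(l + 1))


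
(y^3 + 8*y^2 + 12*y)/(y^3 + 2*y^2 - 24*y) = (y + 2)/(y - 4)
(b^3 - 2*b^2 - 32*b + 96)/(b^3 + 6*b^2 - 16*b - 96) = (b - 4)/(b + 4)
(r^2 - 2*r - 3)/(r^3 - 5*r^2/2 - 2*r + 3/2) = 2/(2*r - 1)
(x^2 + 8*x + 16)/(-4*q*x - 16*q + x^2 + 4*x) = (x + 4)/(-4*q + x)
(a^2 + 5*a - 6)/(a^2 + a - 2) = (a + 6)/(a + 2)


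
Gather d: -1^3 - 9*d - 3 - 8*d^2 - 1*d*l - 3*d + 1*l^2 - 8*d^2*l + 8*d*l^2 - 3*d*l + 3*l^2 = d^2*(-8*l - 8) + d*(8*l^2 - 4*l - 12) + 4*l^2 - 4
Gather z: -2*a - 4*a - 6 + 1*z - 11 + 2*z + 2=-6*a + 3*z - 15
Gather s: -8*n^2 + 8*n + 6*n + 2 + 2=-8*n^2 + 14*n + 4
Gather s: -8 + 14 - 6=0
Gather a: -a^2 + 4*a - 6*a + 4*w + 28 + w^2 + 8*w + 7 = -a^2 - 2*a + w^2 + 12*w + 35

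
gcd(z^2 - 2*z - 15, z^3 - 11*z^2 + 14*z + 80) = z - 5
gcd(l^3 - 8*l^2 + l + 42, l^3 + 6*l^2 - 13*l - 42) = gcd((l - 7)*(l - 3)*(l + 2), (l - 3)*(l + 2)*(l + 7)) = l^2 - l - 6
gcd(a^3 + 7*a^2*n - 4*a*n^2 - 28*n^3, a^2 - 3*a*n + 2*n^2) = a - 2*n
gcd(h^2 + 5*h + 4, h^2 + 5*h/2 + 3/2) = h + 1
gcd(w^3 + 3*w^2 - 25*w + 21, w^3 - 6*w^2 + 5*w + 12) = w - 3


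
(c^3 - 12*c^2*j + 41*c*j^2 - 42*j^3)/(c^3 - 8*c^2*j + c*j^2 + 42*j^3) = (c - 2*j)/(c + 2*j)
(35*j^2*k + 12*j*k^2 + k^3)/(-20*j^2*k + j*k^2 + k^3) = (-7*j - k)/(4*j - k)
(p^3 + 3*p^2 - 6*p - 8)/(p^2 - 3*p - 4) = (p^2 + 2*p - 8)/(p - 4)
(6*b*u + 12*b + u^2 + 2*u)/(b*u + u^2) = (6*b*u + 12*b + u^2 + 2*u)/(u*(b + u))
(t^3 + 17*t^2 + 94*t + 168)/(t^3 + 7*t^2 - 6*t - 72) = (t + 7)/(t - 3)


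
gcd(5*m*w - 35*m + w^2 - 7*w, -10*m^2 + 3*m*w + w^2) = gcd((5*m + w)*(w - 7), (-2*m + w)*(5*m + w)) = 5*m + w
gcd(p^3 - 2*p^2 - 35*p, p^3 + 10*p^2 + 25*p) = p^2 + 5*p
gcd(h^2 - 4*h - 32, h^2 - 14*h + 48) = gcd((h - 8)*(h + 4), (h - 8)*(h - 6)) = h - 8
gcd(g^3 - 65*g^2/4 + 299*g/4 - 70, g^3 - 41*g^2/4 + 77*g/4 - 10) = g^2 - 37*g/4 + 10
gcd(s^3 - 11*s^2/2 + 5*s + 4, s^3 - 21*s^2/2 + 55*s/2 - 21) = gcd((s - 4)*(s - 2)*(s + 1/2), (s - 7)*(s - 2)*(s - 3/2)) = s - 2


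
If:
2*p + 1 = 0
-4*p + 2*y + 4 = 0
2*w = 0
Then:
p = -1/2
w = 0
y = -3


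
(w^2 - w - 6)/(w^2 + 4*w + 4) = (w - 3)/(w + 2)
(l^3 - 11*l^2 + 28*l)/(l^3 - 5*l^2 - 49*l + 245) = l*(l - 4)/(l^2 + 2*l - 35)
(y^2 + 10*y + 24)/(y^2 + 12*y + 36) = (y + 4)/(y + 6)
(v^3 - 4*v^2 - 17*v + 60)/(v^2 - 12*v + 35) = (v^2 + v - 12)/(v - 7)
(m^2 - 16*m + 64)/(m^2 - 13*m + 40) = (m - 8)/(m - 5)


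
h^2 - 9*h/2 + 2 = (h - 4)*(h - 1/2)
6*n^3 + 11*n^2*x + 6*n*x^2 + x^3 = (n + x)*(2*n + x)*(3*n + x)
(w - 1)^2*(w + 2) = w^3 - 3*w + 2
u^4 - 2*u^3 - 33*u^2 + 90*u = u*(u - 5)*(u - 3)*(u + 6)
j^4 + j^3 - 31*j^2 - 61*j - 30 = (j - 6)*(j + 1)^2*(j + 5)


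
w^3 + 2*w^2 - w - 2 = (w - 1)*(w + 1)*(w + 2)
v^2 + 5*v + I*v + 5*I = (v + 5)*(v + I)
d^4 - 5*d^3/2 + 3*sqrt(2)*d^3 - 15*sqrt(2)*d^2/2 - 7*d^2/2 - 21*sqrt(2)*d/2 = d*(d - 7/2)*(d + 1)*(d + 3*sqrt(2))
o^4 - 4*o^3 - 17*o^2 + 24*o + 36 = (o - 6)*(o - 2)*(o + 1)*(o + 3)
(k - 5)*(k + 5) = k^2 - 25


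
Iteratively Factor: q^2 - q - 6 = (q - 3)*(q + 2)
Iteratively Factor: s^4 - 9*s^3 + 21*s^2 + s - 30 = (s - 3)*(s^3 - 6*s^2 + 3*s + 10) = (s - 3)*(s - 2)*(s^2 - 4*s - 5) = (s - 3)*(s - 2)*(s + 1)*(s - 5)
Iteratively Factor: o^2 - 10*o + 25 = (o - 5)*(o - 5)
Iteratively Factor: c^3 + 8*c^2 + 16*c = (c + 4)*(c^2 + 4*c) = (c + 4)^2*(c)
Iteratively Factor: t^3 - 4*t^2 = (t)*(t^2 - 4*t) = t^2*(t - 4)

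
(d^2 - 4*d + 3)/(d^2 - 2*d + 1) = (d - 3)/(d - 1)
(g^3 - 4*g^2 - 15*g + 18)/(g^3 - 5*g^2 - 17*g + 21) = (g - 6)/(g - 7)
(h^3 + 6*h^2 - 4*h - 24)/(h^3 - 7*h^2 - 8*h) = (-h^3 - 6*h^2 + 4*h + 24)/(h*(-h^2 + 7*h + 8))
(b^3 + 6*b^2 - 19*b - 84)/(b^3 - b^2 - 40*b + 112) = (b + 3)/(b - 4)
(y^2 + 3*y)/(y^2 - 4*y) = (y + 3)/(y - 4)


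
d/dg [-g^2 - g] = -2*g - 1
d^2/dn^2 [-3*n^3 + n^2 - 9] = 2 - 18*n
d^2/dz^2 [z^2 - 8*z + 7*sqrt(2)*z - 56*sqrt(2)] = 2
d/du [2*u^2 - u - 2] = 4*u - 1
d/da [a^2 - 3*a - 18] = 2*a - 3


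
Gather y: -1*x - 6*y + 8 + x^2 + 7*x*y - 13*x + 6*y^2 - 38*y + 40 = x^2 - 14*x + 6*y^2 + y*(7*x - 44) + 48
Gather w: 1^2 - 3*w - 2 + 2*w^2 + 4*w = 2*w^2 + w - 1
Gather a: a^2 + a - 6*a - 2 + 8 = a^2 - 5*a + 6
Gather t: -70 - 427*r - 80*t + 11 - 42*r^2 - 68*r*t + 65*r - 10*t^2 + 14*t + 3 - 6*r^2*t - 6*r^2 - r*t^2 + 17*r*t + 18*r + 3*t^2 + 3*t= -48*r^2 - 344*r + t^2*(-r - 7) + t*(-6*r^2 - 51*r - 63) - 56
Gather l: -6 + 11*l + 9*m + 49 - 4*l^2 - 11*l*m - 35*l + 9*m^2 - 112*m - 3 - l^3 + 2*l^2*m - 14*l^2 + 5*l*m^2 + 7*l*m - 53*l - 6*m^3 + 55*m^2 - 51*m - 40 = -l^3 + l^2*(2*m - 18) + l*(5*m^2 - 4*m - 77) - 6*m^3 + 64*m^2 - 154*m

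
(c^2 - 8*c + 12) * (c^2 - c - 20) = c^4 - 9*c^3 + 148*c - 240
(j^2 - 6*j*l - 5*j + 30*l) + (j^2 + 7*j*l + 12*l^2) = 2*j^2 + j*l - 5*j + 12*l^2 + 30*l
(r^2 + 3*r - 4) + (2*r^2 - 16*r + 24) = 3*r^2 - 13*r + 20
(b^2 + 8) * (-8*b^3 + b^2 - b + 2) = -8*b^5 + b^4 - 65*b^3 + 10*b^2 - 8*b + 16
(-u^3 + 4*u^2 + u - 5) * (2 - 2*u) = 2*u^4 - 10*u^3 + 6*u^2 + 12*u - 10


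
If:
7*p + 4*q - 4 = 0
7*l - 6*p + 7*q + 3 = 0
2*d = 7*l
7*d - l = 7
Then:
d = 49/47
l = 14/47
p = 2272/3431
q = -545/3431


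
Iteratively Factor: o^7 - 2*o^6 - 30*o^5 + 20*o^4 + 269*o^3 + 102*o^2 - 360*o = (o + 2)*(o^6 - 4*o^5 - 22*o^4 + 64*o^3 + 141*o^2 - 180*o) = o*(o + 2)*(o^5 - 4*o^4 - 22*o^3 + 64*o^2 + 141*o - 180) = o*(o + 2)*(o + 3)*(o^4 - 7*o^3 - o^2 + 67*o - 60) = o*(o + 2)*(o + 3)^2*(o^3 - 10*o^2 + 29*o - 20) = o*(o - 5)*(o + 2)*(o + 3)^2*(o^2 - 5*o + 4) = o*(o - 5)*(o - 1)*(o + 2)*(o + 3)^2*(o - 4)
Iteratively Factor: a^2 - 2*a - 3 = (a + 1)*(a - 3)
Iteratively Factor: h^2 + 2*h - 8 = (h + 4)*(h - 2)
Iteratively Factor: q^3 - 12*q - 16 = (q - 4)*(q^2 + 4*q + 4) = (q - 4)*(q + 2)*(q + 2)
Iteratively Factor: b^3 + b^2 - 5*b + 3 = (b - 1)*(b^2 + 2*b - 3) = (b - 1)*(b + 3)*(b - 1)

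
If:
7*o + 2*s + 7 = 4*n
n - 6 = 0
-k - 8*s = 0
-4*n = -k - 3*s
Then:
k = 192/5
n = 6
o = 19/5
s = -24/5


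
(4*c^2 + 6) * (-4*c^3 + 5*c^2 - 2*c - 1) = -16*c^5 + 20*c^4 - 32*c^3 + 26*c^2 - 12*c - 6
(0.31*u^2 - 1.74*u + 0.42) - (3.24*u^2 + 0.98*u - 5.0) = -2.93*u^2 - 2.72*u + 5.42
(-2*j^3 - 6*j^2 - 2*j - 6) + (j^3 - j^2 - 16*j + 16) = -j^3 - 7*j^2 - 18*j + 10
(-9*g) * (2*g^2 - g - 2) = -18*g^3 + 9*g^2 + 18*g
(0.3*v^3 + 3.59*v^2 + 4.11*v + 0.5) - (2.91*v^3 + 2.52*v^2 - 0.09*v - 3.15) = -2.61*v^3 + 1.07*v^2 + 4.2*v + 3.65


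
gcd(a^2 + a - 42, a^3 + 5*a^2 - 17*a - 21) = a + 7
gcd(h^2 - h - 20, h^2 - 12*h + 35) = h - 5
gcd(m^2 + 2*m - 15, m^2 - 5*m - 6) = 1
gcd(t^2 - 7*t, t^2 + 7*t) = t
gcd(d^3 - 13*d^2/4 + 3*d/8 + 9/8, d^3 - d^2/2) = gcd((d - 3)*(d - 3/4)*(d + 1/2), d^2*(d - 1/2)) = 1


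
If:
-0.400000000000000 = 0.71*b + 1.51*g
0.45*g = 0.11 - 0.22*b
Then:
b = 27.25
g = -13.08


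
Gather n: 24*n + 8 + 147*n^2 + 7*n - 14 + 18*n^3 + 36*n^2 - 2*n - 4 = 18*n^3 + 183*n^2 + 29*n - 10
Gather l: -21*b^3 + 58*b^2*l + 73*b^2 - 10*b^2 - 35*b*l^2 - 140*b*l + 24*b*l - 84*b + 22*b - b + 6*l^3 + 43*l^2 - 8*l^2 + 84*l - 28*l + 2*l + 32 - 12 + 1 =-21*b^3 + 63*b^2 - 63*b + 6*l^3 + l^2*(35 - 35*b) + l*(58*b^2 - 116*b + 58) + 21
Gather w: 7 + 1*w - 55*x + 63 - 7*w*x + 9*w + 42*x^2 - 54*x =w*(10 - 7*x) + 42*x^2 - 109*x + 70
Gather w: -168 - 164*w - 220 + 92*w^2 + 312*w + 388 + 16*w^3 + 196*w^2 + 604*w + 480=16*w^3 + 288*w^2 + 752*w + 480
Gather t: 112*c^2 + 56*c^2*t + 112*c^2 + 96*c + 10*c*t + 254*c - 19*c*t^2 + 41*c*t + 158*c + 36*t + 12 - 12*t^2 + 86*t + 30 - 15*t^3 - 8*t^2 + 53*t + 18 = 224*c^2 + 508*c - 15*t^3 + t^2*(-19*c - 20) + t*(56*c^2 + 51*c + 175) + 60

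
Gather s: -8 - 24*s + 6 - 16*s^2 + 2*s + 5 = -16*s^2 - 22*s + 3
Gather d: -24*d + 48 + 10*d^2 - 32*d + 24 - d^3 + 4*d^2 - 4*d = -d^3 + 14*d^2 - 60*d + 72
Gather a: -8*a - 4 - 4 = -8*a - 8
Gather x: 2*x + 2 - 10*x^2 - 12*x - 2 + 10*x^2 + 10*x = 0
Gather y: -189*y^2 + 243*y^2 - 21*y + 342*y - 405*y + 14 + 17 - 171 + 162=54*y^2 - 84*y + 22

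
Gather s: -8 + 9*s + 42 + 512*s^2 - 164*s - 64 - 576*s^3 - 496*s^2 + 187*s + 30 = -576*s^3 + 16*s^2 + 32*s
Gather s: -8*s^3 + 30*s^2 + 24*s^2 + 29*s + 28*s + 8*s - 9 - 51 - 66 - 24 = -8*s^3 + 54*s^2 + 65*s - 150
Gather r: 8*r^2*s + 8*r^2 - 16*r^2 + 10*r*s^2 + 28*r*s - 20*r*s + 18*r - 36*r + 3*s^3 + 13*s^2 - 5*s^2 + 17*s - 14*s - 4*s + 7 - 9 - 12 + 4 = r^2*(8*s - 8) + r*(10*s^2 + 8*s - 18) + 3*s^3 + 8*s^2 - s - 10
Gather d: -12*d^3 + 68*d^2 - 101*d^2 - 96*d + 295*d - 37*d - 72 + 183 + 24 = -12*d^3 - 33*d^2 + 162*d + 135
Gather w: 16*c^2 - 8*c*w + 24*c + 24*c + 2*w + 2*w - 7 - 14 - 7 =16*c^2 + 48*c + w*(4 - 8*c) - 28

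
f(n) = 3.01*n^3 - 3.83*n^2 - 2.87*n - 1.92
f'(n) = 9.03*n^2 - 7.66*n - 2.87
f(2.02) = 1.46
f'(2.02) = 18.50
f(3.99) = 116.85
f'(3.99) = 110.33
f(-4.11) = -263.79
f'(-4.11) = 181.15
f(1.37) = -5.30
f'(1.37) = 3.58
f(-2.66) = -78.04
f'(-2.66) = 81.40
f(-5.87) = -725.85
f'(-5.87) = 353.24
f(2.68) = 20.82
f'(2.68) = 41.46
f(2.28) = 7.30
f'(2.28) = 26.61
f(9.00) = 1856.31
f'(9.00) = 659.62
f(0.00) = -1.92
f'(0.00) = -2.87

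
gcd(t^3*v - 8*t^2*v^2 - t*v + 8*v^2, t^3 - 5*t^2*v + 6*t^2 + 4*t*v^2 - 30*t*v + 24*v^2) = 1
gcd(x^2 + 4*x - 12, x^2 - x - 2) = x - 2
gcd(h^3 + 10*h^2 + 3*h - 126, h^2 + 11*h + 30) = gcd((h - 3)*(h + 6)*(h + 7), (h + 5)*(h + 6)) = h + 6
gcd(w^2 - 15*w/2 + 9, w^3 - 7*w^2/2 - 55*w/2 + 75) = w - 6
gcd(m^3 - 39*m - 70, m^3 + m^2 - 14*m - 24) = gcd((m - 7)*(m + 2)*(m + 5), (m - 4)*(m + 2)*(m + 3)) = m + 2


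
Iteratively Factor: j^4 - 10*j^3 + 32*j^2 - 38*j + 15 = (j - 5)*(j^3 - 5*j^2 + 7*j - 3) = (j - 5)*(j - 1)*(j^2 - 4*j + 3) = (j - 5)*(j - 1)^2*(j - 3)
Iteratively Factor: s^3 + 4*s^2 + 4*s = (s + 2)*(s^2 + 2*s) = s*(s + 2)*(s + 2)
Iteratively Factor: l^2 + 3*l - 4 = (l + 4)*(l - 1)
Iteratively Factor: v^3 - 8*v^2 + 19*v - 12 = (v - 4)*(v^2 - 4*v + 3) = (v - 4)*(v - 1)*(v - 3)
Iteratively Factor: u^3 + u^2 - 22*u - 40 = (u + 2)*(u^2 - u - 20) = (u + 2)*(u + 4)*(u - 5)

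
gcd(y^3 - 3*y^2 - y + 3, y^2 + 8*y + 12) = 1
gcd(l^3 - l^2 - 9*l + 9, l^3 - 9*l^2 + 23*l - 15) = l^2 - 4*l + 3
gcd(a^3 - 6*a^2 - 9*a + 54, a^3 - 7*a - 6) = a - 3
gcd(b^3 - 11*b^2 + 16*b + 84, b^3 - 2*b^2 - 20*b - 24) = b^2 - 4*b - 12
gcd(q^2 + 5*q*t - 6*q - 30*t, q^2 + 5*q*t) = q + 5*t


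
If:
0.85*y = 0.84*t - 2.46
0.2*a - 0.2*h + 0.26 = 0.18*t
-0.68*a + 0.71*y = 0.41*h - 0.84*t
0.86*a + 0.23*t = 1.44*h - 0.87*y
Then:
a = 1.48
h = 0.80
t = 2.20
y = -0.72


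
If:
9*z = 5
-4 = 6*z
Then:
No Solution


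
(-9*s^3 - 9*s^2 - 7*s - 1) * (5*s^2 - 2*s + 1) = -45*s^5 - 27*s^4 - 26*s^3 - 5*s - 1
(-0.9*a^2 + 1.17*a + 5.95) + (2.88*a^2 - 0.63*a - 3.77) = 1.98*a^2 + 0.54*a + 2.18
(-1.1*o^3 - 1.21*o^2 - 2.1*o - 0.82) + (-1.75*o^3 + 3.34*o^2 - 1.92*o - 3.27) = -2.85*o^3 + 2.13*o^2 - 4.02*o - 4.09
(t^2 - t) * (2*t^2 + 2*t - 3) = 2*t^4 - 5*t^2 + 3*t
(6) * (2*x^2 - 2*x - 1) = 12*x^2 - 12*x - 6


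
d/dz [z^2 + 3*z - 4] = 2*z + 3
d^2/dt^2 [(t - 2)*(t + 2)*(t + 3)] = 6*t + 6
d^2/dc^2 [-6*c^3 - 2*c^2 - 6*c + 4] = -36*c - 4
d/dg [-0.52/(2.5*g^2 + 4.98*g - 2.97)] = (2.6*g + 2.5896)/(2.5*g^2 + 4.98*g - 2.97)^2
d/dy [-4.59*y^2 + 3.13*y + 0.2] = 3.13 - 9.18*y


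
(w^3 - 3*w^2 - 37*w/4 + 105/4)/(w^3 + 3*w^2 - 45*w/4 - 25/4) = (2*w^2 - w - 21)/(2*w^2 + 11*w + 5)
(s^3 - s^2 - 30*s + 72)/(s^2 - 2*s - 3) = (s^2 + 2*s - 24)/(s + 1)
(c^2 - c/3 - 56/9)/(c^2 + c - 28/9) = (3*c - 8)/(3*c - 4)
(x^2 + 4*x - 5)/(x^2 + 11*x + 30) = (x - 1)/(x + 6)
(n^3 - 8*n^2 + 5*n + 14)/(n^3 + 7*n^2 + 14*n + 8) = (n^2 - 9*n + 14)/(n^2 + 6*n + 8)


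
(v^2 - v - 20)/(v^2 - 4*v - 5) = (v + 4)/(v + 1)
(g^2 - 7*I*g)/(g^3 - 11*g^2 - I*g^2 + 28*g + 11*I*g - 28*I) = g*(g - 7*I)/(g^3 - g^2*(11 + I) + g*(28 + 11*I) - 28*I)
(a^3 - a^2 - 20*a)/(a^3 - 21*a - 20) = a/(a + 1)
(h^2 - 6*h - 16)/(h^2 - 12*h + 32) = (h + 2)/(h - 4)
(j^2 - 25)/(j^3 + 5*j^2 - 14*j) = (j^2 - 25)/(j*(j^2 + 5*j - 14))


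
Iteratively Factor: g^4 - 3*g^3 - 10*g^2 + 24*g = (g - 4)*(g^3 + g^2 - 6*g) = (g - 4)*(g + 3)*(g^2 - 2*g) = (g - 4)*(g - 2)*(g + 3)*(g)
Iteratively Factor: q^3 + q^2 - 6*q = (q + 3)*(q^2 - 2*q) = q*(q + 3)*(q - 2)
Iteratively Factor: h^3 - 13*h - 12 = (h - 4)*(h^2 + 4*h + 3) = (h - 4)*(h + 1)*(h + 3)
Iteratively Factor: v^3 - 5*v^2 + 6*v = (v)*(v^2 - 5*v + 6) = v*(v - 3)*(v - 2)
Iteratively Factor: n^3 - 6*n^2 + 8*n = (n - 2)*(n^2 - 4*n) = (n - 4)*(n - 2)*(n)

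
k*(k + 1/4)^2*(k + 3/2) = k^4 + 2*k^3 + 13*k^2/16 + 3*k/32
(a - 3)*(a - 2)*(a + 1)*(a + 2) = a^4 - 2*a^3 - 7*a^2 + 8*a + 12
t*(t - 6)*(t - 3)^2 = t^4 - 12*t^3 + 45*t^2 - 54*t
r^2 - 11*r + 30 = (r - 6)*(r - 5)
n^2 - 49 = (n - 7)*(n + 7)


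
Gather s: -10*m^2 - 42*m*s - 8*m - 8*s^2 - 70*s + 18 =-10*m^2 - 8*m - 8*s^2 + s*(-42*m - 70) + 18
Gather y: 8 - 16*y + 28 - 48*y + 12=48 - 64*y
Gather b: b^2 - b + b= b^2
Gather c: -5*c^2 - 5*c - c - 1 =-5*c^2 - 6*c - 1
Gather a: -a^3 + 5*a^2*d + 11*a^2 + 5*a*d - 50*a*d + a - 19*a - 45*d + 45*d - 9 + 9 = -a^3 + a^2*(5*d + 11) + a*(-45*d - 18)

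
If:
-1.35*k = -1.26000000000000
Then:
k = 0.93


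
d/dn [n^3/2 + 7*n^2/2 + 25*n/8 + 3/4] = 3*n^2/2 + 7*n + 25/8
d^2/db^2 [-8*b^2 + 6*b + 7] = -16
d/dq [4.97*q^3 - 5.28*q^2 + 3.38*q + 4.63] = 14.91*q^2 - 10.56*q + 3.38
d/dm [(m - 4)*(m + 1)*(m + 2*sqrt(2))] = 3*m^2 - 6*m + 4*sqrt(2)*m - 6*sqrt(2) - 4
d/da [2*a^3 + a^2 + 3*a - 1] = 6*a^2 + 2*a + 3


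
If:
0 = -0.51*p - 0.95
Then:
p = -1.86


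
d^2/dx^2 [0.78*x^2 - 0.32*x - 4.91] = 1.56000000000000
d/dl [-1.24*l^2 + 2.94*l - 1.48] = 2.94 - 2.48*l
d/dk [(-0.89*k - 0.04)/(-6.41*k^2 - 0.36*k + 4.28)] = (5.7049*k^2 + 0.3204*k - (0.89*k + 0.04)*(12.82*k + 0.36) - 3.8092)/(6.41*k^2 + 0.36*k - 4.28)^2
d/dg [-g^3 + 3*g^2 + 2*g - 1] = -3*g^2 + 6*g + 2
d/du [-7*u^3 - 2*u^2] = u*(-21*u - 4)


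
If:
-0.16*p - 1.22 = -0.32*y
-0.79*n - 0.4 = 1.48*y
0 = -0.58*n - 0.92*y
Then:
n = 2.80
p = -11.15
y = -1.76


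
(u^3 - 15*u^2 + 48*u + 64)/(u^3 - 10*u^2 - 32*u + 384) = (u + 1)/(u + 6)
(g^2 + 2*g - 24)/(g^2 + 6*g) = (g - 4)/g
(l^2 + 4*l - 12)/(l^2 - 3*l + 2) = (l + 6)/(l - 1)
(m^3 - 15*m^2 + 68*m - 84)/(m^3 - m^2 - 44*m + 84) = (m - 7)/(m + 7)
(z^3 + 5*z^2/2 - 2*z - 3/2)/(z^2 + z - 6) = (2*z^2 - z - 1)/(2*(z - 2))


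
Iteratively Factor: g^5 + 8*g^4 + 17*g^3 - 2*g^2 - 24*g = (g + 3)*(g^4 + 5*g^3 + 2*g^2 - 8*g) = g*(g + 3)*(g^3 + 5*g^2 + 2*g - 8) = g*(g - 1)*(g + 3)*(g^2 + 6*g + 8) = g*(g - 1)*(g + 2)*(g + 3)*(g + 4)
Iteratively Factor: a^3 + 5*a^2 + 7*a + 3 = (a + 3)*(a^2 + 2*a + 1) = (a + 1)*(a + 3)*(a + 1)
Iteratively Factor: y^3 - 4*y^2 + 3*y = (y - 1)*(y^2 - 3*y) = (y - 3)*(y - 1)*(y)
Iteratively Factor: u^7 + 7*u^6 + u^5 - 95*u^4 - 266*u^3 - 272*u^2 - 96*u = (u + 1)*(u^6 + 6*u^5 - 5*u^4 - 90*u^3 - 176*u^2 - 96*u) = (u + 1)*(u + 2)*(u^5 + 4*u^4 - 13*u^3 - 64*u^2 - 48*u) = (u + 1)*(u + 2)*(u + 3)*(u^4 + u^3 - 16*u^2 - 16*u) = (u + 1)^2*(u + 2)*(u + 3)*(u^3 - 16*u) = u*(u + 1)^2*(u + 2)*(u + 3)*(u^2 - 16) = u*(u + 1)^2*(u + 2)*(u + 3)*(u + 4)*(u - 4)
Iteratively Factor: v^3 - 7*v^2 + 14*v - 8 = (v - 1)*(v^2 - 6*v + 8) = (v - 2)*(v - 1)*(v - 4)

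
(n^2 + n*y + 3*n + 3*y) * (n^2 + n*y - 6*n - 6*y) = n^4 + 2*n^3*y - 3*n^3 + n^2*y^2 - 6*n^2*y - 18*n^2 - 3*n*y^2 - 36*n*y - 18*y^2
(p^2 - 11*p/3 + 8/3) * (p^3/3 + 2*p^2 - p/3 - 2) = p^5/3 + 7*p^4/9 - 61*p^3/9 + 41*p^2/9 + 58*p/9 - 16/3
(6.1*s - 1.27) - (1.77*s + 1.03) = 4.33*s - 2.3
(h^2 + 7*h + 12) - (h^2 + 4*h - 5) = 3*h + 17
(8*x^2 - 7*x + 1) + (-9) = 8*x^2 - 7*x - 8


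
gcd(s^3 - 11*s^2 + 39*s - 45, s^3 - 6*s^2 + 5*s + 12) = s - 3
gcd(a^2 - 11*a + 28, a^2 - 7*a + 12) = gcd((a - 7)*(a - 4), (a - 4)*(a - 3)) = a - 4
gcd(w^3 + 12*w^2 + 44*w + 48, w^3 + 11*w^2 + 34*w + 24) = w^2 + 10*w + 24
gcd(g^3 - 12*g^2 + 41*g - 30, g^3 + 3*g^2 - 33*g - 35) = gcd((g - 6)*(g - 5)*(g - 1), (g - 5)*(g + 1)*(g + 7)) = g - 5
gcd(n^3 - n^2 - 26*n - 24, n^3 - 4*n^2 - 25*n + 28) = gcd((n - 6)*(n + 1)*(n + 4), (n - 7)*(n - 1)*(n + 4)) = n + 4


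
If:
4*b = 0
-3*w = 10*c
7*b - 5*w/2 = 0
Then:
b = 0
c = 0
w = 0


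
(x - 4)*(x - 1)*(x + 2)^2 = x^4 - x^3 - 12*x^2 - 4*x + 16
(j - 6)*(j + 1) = j^2 - 5*j - 6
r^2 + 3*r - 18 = (r - 3)*(r + 6)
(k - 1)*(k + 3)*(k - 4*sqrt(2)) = k^3 - 4*sqrt(2)*k^2 + 2*k^2 - 8*sqrt(2)*k - 3*k + 12*sqrt(2)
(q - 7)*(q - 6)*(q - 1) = q^3 - 14*q^2 + 55*q - 42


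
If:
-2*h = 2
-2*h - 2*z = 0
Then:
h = -1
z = 1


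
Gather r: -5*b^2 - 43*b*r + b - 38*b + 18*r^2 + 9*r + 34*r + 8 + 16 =-5*b^2 - 37*b + 18*r^2 + r*(43 - 43*b) + 24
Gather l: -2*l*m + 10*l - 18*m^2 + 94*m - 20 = l*(10 - 2*m) - 18*m^2 + 94*m - 20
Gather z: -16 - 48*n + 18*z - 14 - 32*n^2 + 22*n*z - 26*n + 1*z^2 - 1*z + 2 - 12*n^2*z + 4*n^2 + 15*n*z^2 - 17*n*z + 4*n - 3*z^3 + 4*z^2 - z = -28*n^2 - 70*n - 3*z^3 + z^2*(15*n + 5) + z*(-12*n^2 + 5*n + 16) - 28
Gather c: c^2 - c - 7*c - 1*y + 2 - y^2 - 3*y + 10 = c^2 - 8*c - y^2 - 4*y + 12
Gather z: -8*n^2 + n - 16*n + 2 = -8*n^2 - 15*n + 2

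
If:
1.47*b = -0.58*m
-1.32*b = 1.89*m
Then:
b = 0.00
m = 0.00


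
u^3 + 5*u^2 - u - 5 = (u - 1)*(u + 1)*(u + 5)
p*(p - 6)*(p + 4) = p^3 - 2*p^2 - 24*p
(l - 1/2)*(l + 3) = l^2 + 5*l/2 - 3/2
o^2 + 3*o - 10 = (o - 2)*(o + 5)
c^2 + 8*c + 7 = (c + 1)*(c + 7)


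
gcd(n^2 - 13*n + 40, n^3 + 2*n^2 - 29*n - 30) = n - 5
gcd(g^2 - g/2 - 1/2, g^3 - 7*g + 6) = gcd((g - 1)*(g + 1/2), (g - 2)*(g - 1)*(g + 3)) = g - 1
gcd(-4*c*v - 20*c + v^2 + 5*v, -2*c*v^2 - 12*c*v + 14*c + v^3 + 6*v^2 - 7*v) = 1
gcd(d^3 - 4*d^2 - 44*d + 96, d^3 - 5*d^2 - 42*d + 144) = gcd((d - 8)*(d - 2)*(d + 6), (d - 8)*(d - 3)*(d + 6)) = d^2 - 2*d - 48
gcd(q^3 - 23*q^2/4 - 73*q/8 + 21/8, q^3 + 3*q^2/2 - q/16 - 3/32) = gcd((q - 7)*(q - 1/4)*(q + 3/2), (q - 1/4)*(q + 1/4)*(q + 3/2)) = q^2 + 5*q/4 - 3/8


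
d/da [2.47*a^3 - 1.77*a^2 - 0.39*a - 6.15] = 7.41*a^2 - 3.54*a - 0.39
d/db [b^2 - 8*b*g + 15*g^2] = 2*b - 8*g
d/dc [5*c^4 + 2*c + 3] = 20*c^3 + 2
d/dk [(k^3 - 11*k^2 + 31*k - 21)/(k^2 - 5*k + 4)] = (k^2 - 8*k + 19)/(k^2 - 8*k + 16)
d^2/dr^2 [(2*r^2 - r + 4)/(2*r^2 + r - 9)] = 2*(-8*r^3 + 156*r^2 - 30*r + 229)/(8*r^6 + 12*r^5 - 102*r^4 - 107*r^3 + 459*r^2 + 243*r - 729)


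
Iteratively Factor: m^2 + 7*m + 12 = (m + 3)*(m + 4)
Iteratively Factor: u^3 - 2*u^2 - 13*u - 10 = (u + 2)*(u^2 - 4*u - 5) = (u - 5)*(u + 2)*(u + 1)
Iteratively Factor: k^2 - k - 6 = (k + 2)*(k - 3)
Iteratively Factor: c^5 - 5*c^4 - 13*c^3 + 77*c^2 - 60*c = (c - 5)*(c^4 - 13*c^2 + 12*c) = (c - 5)*(c + 4)*(c^3 - 4*c^2 + 3*c) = c*(c - 5)*(c + 4)*(c^2 - 4*c + 3) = c*(c - 5)*(c - 1)*(c + 4)*(c - 3)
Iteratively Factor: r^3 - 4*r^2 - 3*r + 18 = (r + 2)*(r^2 - 6*r + 9) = (r - 3)*(r + 2)*(r - 3)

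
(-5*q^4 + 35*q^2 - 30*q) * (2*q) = -10*q^5 + 70*q^3 - 60*q^2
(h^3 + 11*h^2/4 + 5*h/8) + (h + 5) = h^3 + 11*h^2/4 + 13*h/8 + 5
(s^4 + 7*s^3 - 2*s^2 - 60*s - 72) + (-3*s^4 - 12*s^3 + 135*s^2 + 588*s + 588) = -2*s^4 - 5*s^3 + 133*s^2 + 528*s + 516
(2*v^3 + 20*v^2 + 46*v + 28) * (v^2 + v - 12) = 2*v^5 + 22*v^4 + 42*v^3 - 166*v^2 - 524*v - 336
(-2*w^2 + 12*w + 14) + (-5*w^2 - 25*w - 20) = -7*w^2 - 13*w - 6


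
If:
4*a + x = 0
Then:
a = -x/4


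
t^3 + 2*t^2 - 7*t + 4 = (t - 1)^2*(t + 4)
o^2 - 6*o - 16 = (o - 8)*(o + 2)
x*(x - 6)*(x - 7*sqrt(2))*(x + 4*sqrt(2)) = x^4 - 6*x^3 - 3*sqrt(2)*x^3 - 56*x^2 + 18*sqrt(2)*x^2 + 336*x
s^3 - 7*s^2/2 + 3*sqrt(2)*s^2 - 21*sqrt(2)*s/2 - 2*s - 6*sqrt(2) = (s - 4)*(s + 1/2)*(s + 3*sqrt(2))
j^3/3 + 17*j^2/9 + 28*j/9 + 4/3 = (j/3 + 1)*(j + 2/3)*(j + 2)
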